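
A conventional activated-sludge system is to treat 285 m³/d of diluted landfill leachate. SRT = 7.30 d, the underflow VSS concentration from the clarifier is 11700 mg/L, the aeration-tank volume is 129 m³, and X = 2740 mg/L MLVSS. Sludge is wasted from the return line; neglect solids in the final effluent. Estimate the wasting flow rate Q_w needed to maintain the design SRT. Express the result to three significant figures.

Q_w = (V·X)/(θ_c X_r) = 129.0 × 2740 / (7.30 × 11700) = 4.138 m³/d.

Q_w ≈ 4.14 m³/d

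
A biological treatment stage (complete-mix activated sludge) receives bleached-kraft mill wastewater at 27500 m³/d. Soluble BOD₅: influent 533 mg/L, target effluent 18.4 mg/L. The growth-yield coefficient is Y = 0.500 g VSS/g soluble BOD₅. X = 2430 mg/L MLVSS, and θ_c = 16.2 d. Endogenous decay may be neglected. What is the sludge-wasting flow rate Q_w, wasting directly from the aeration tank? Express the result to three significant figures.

With k_d = 0 the design equation reduces to V = Y Q (S₀−S) θ_c / X = 0.500 × 27500 × (533 − 18.4) × 16.2 / 2430 = 47172 m³.
Wasting from the aeration tank: Q_w = V / θ_c = 47172 / 16.2 = 2912 m³/d.

Q_w ≈ 2910 m³/d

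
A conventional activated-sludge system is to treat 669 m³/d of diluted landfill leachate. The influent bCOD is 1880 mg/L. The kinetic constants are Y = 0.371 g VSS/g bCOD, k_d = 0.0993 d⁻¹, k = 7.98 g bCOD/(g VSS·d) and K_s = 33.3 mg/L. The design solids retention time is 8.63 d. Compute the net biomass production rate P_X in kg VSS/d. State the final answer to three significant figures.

P_X ≈ 251 kg VSS/d

Effluent substrate depends only on kinetics and SRT: S = K_s(1 + k_d θ_c) / [θ_c(Yk − k_d) − 1] = 33.3 × (1 + 0.0993 × 8.63) / [8.63 × (0.371 × 7.98 − 0.0993) − 1] = 61.84 / 23.69 = 2.610 mg/L.
Y_obs = Y / (1 + k_d θ_c) = 0.371 / (1 + 0.0993 × 8.63) = 0.371 / 1.857 = 0.1998.
Mass of bCOD removed per day: Q(S₀ − S) = 669 × 1877 g/m³ = 1256 kg/d.
Biomass produced: P_X = Y_obs·Q·ΔS = 0.1998 × 1256 ≈ 250.9 kg VSS/d.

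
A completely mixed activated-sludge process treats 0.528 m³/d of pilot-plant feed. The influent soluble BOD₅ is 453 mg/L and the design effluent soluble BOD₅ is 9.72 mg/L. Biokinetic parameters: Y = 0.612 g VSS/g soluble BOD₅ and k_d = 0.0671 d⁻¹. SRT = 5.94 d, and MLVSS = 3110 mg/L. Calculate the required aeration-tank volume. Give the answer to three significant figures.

V ≈ 0.196 m³

Steady-state biomass mass balance: V·X·(1 + k_d·θ_c) = Y·Q·(S₀ − S)·θ_c, so V = 0.612 × 0.528 × (453 − 9.72) × 5.94 / [3110 × (1 + 0.0671 × 5.94)] = 8.51×10^2 / 4350 = 0.1956 m³.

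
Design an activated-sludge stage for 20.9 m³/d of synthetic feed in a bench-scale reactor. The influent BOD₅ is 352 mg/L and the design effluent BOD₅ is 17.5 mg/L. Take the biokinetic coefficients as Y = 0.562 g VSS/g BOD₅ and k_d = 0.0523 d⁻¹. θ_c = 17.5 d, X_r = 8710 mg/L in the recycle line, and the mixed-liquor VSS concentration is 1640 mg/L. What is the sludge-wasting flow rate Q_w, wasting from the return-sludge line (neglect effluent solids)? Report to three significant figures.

From the SRT design equation V = Y Q (S₀−S) θ_c / [X (1 + k_d θ_c)] = 0.562 × 20.9 × (352 − 17.5) × 17.5 / [1640 × (1 + 0.0523 × 17.5)] = 6.88×10^4 / 3141 = 21.89 m³.
Q_w = (V·X)/(θ_c X_r) = 21.89 × 1640 / (17.5 × 8710) = 0.2355 m³/d.

Q_w ≈ 0.236 m³/d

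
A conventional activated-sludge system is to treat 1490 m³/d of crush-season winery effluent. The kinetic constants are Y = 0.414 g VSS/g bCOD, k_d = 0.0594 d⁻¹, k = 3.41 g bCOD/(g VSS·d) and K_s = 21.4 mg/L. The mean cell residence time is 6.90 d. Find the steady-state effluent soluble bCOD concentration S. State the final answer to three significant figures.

From the Monod/SRT balance for a CMAS, S = K_s·(1+k_d θ_c)/[θ_c·(Y k − k_d) − 1] = 21.4 × (1 + 0.0594 × 6.90) / [6.90 × (0.414 × 3.41 − 0.0594) − 1] = 30.17 / 8.331 = 3.621 mg/L.

S ≈ 3.62 mg/L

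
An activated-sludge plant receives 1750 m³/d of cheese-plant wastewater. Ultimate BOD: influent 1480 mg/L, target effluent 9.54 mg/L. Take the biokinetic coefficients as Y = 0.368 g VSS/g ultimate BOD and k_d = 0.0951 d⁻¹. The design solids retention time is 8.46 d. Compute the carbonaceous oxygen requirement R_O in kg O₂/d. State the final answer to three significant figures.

R_O ≈ 1830 kg O₂/d

Y_obs = Y / (1 + k_d θ_c) = 0.368 / (1 + 0.0951 × 8.46) = 0.368 / 1.805 = 0.2039.
ΔS = 1480 − 9.54 = 1470 mg/L, so the substrate removal rate is 1750 × 1470/1000 = 2573 kg ultimate BOD/d.
Biomass synthesised: P_X = Y_obs × 2573 = 524.8 kg VSS/d.
R_O = Q·ΔS − 1.42 P_X = 2573 − 745.2 = 1828 kg O₂/d.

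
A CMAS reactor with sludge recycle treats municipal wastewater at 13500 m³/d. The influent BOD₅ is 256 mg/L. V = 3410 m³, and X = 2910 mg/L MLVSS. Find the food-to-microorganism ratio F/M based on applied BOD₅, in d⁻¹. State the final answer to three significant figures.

F/M ≈ 0.348 d⁻¹

F/M = applied load / biomass = Q·S₀/(V·X) = 13500 × 256 / (3410 × 2910) = 0.3483 d⁻¹.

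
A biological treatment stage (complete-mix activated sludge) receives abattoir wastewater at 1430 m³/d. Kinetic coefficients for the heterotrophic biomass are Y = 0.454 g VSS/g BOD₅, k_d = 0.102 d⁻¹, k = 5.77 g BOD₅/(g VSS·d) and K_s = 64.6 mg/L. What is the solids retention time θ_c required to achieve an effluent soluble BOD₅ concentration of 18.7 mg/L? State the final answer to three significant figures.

At the target effluent, Y k S/(K_s+S) = 0.454×5.77×18.7/83.30 = 0.5881 d⁻¹.
1/θ_c = 0.5881 − 0.102 = 0.4861 d⁻¹, so θ_c = 2.057 d.

θ_c ≈ 2.06 d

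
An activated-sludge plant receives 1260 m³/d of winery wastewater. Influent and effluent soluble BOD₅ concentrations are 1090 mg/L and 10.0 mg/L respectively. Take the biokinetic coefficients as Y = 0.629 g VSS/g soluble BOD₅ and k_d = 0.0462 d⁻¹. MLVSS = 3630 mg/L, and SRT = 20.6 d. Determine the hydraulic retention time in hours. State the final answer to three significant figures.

τ ≈ 47.4 h

Steady-state biomass mass balance: V·X·(1 + k_d·θ_c) = Y·Q·(S₀ − S)·θ_c, so V = 0.629 × 1260 × (1090 − 10.0) × 20.6 / [3630 × (1 + 0.0462 × 20.6)] = 1.76×10^7 / 7085 = 2489 m³.
τ = V/Q = 2489/1260 = 1.975 d, or 47.41 h.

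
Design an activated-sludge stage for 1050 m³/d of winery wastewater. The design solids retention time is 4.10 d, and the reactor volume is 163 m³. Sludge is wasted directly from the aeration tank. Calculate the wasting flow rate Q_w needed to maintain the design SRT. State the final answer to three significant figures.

Q_w ≈ 39.8 m³/d

With mixed-liquor wasting, θ_c = V/Q_w, so Q_w = V/θ_c = 163.0/4.10 = 39.76 m³/d.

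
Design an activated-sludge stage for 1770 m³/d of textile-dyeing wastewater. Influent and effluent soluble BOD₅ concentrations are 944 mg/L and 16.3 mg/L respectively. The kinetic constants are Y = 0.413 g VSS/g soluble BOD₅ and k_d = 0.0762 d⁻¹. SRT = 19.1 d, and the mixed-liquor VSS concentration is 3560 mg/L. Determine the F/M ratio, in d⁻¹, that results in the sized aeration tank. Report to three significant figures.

F/M ≈ 0.317 d⁻¹

Steady-state biomass mass balance: V·X·(1 + k_d·θ_c) = Y·Q·(S₀ − S)·θ_c, so V = 0.413 × 1770 × (944 − 16.3) × 19.1 / [3560 × (1 + 0.0762 × 19.1)] = 1.3×10^7 / 8741 = 1482 m³.
Food-to-microorganism ratio F/M = Q S₀ / (V X) = 1770 × 944 / (1482 × 3560) = 0.3167 d⁻¹.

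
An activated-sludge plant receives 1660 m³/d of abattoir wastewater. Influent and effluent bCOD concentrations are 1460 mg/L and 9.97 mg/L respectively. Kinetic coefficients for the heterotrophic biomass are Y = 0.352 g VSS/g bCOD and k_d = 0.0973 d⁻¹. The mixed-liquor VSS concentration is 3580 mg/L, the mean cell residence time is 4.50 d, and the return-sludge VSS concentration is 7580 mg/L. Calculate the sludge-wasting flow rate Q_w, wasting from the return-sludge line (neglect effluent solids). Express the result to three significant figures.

Q_w ≈ 77.7 m³/d

Steady-state biomass mass balance: V·X·(1 + k_d·θ_c) = Y·Q·(S₀ − S)·θ_c, so V = 0.352 × 1660 × (1460 − 9.97) × 4.50 / [3580 × (1 + 0.0973 × 4.50)] = 3.81×10^6 / 5148 = 740.7 m³.
Q_w = (V·X)/(θ_c X_r) = 740.7 × 3580 / (4.50 × 7580) = 77.74 m³/d.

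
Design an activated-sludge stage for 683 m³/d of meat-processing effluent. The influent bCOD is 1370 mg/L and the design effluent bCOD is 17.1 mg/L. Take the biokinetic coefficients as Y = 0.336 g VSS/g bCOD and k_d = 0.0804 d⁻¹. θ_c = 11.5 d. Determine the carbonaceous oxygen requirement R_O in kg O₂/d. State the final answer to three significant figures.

Observed yield with endogenous decay: Y_obs = Y / (1 + k_d·θ_c) = 0.336 / (1 + 0.0804 × 11.5) = 0.336 / 1.925 = 0.1746 g VSS/g bCOD.
Substrate removed = Q·(S₀ − S) = 683 m³/d × (1370 − 17.1) g/m³ = 9.24×10^5 g/d = 924.0 kg/d.
Biomass synthesised: P_X = Y_obs × 924.0 = 161.3 kg VSS/d.
Carbonaceous O₂ demand = substrate oxidised − cell-mass equivalent = 924.0 − 1.42 × 161.3 = 695.0 kg O₂/d.

R_O ≈ 695 kg O₂/d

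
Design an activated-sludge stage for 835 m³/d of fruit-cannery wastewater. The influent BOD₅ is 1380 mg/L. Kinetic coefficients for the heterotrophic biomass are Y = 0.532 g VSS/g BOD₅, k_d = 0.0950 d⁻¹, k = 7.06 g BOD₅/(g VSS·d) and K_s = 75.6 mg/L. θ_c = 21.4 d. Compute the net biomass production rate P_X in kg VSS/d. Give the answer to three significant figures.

P_X ≈ 202 kg VSS/d

For a completely mixed reactor with recycle the Lawrence–McCarty relation gives S = K_s·(1 + k_d·θ_c) / [θ_c·(Y·k − k_d) − 1] = 75.6 × (1 + 0.0950 × 21.4) / [21.4 × (0.532 × 7.06 − 0.0950) − 1] = 229.3 / 77.34 = 2.965 mg/L.
The observed yield is Y_obs = Y/(1 + k_d·θ_c) = 0.532 / (1 + 0.0950 × 21.4) = 0.532 / 3.033 = 0.1754 g VSS per g BOD₅ removed.
Substrate removed = Q·(S₀ − S) = 835 m³/d × (1380 − 2.96) g/m³ = 1.15×10^6 g/d = 1150 kg/d.
Net biomass production P_X = Y_obs × Q·(S₀ − S) = 0.1754 × 1150 = 201.7 kg VSS/d.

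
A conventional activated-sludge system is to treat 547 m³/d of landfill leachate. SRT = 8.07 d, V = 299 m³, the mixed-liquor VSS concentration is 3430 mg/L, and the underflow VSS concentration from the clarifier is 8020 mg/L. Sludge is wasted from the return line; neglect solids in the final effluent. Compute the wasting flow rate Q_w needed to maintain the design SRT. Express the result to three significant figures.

Q_w ≈ 15.8 m³/d

Q_w = (V·X)/(θ_c X_r) = 299.0 × 3430 / (8.07 × 8020) = 15.85 m³/d.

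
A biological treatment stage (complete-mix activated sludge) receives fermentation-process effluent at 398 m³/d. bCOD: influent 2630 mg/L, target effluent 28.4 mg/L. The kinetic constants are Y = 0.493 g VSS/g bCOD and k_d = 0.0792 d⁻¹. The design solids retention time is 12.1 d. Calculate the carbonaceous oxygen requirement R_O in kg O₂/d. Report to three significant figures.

The observed yield is Y_obs = Y/(1 + k_d·θ_c) = 0.493 / (1 + 0.0792 × 12.1) = 0.493 / 1.958 = 0.2517 g VSS per g bCOD removed.
ΔS = 2630 − 28.4 = 2602 mg/L, so the substrate removal rate is 398 × 2602/1000 = 1035 kg bCOD/d.
Biomass synthesised: P_X = Y_obs × 1035 = 260.7 kg VSS/d.
R_O = Q·ΔS − 1.42 P_X = 1035 − 370.1 = 665.3 kg O₂/d.

R_O ≈ 665 kg O₂/d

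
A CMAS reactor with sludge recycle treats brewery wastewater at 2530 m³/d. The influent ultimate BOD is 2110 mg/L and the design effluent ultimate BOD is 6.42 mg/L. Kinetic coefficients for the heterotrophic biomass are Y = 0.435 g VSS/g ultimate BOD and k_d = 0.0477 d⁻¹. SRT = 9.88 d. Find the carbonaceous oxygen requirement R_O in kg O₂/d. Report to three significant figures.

Observed yield with endogenous decay: Y_obs = Y / (1 + k_d·θ_c) = 0.435 / (1 + 0.0477 × 9.88) = 0.435 / 1.471 = 0.2957 g VSS/g ultimate BOD.
Substrate removed = Q·(S₀ − S) = 2530 m³/d × (2110 − 6.42) g/m³ = 5.32×10^6 g/d = 5322 kg/d.
P_X = Y_obs·Q·(S₀ − S) = 0.2957 × 5322 = 1574 kg VSS/d.
R_O = Q·ΔS − 1.42 P_X = 5322 − 2234 = 3088 kg O₂/d.

R_O ≈ 3090 kg O₂/d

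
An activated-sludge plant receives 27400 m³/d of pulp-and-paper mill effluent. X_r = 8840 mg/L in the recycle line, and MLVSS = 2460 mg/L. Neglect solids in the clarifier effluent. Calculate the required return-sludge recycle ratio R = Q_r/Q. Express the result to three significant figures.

Solids balance on the clarifier gives (1+R)X = R·X_r, so R = X/(X_r − X) = 2460 / (8840 − 2460) = 0.3856.

R ≈ 0.386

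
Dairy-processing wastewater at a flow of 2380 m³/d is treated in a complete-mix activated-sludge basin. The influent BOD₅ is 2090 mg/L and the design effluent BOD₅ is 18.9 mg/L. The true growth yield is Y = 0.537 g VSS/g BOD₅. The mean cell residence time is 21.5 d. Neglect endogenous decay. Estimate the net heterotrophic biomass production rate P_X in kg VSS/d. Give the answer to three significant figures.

No decay correction is needed, so Y_obs = Y = 0.537.
Q·(S₀ − S) = 2380 × (2090 − 18.9) × 10⁻³ = 4929 kg/d removed.
Biomass produced: P_X = Y_obs·Q·ΔS = 0.5370 × 4929 ≈ 2647 kg VSS/d.

P_X ≈ 2650 kg VSS/d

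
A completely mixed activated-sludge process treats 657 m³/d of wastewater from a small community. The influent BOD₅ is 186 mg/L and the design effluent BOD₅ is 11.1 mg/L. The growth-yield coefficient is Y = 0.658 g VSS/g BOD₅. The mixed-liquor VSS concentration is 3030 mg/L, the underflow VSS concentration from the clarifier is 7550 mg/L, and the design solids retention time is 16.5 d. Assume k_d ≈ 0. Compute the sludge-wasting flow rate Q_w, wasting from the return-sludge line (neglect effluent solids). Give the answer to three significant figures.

Q_w ≈ 10.0 m³/d

V·X = Y·Q·ΔS·θ_c gives V = 0.658 × 657 × (186 − 11.1) × 16.5 / 3030 = 411.7 m³.
Wasting from the return line (neglecting effluent solids): Q_w = V·X / (θ_c·X_r) = 411.7 × 3030 / (16.5 × 7550) = 10.01 m³/d.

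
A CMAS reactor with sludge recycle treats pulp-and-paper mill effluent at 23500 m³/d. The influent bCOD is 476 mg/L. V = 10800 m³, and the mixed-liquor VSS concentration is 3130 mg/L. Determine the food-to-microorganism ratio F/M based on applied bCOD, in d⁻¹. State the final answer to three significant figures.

F/M ≈ 0.331 d⁻¹

Food-to-microorganism ratio F/M = Q S₀ / (V X) = 23500 × 476 / (10800 × 3130) = 0.3309 d⁻¹.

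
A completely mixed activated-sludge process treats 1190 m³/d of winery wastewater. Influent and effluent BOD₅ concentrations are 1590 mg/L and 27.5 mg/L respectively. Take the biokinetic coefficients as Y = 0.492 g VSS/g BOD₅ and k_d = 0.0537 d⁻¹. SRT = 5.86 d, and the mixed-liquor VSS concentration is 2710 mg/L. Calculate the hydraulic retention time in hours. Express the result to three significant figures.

From the SRT design equation V = Y Q (S₀−S) θ_c / [X (1 + k_d θ_c)] = 0.492 × 1190 × (1590 − 27.5) × 5.86 / [2710 × (1 + 0.0537 × 5.86)] = 5.36×10^6 / 3563 = 1505 m³.
τ = V/Q = 1505/1190 = 1.264 d, or 30.35 h.

τ ≈ 30.3 h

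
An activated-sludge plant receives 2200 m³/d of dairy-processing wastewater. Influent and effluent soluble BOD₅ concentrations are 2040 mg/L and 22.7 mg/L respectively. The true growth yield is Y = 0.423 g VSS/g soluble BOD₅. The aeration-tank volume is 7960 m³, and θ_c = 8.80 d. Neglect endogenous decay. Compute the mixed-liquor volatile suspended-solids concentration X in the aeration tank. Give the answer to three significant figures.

X ≈ 2080 mg/L

X = Y·Q·ΔS·θ_c / V = 0.423 × 2200 × (2040 − 22.7) × 8.80 / 7960 = 2075 mg/L.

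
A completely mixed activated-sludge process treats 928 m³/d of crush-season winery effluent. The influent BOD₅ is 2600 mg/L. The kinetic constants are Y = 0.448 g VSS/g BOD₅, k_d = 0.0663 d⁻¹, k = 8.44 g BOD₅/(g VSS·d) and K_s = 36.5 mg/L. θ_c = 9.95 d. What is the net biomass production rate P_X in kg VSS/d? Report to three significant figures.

P_X ≈ 651 kg VSS/d

Effluent substrate depends only on kinetics and SRT: S = K_s(1 + k_d θ_c) / [θ_c(Yk − k_d) − 1] = 36.5 × (1 + 0.0663 × 9.95) / [9.95 × (0.448 × 8.44 − 0.0663) − 1] = 60.58 / 35.96 = 1.684 mg/L.
The observed yield is Y_obs = Y/(1 + k_d·θ_c) = 0.448 / (1 + 0.0663 × 9.95) = 0.448 / 1.660 = 0.2699 g VSS per g BOD₅ removed.
ΔS = 2600 − 1.68 = 2598 mg/L, so the substrate removal rate is 928 × 2598/1000 = 2411 kg BOD₅/d.
Biomass produced: P_X = Y_obs·Q·ΔS = 0.2699 × 2411 ≈ 650.9 kg VSS/d.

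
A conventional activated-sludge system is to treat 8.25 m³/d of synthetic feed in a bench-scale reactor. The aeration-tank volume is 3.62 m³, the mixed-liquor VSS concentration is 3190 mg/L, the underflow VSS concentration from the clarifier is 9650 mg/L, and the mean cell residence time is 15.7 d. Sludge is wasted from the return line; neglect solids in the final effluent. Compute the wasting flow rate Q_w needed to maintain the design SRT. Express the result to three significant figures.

Q_w = (V·X)/(θ_c X_r) = 3.620 × 3190 / (15.7 × 9650) = 0.07622 m³/d.

Q_w ≈ 0.0762 m³/d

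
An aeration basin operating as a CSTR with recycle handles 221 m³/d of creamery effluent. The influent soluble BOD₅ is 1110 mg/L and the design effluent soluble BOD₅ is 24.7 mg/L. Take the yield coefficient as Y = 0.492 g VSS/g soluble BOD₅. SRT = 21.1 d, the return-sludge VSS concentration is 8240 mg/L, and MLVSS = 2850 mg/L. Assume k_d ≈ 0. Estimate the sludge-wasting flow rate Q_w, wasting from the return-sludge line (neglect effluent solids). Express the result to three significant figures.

Q_w ≈ 14.3 m³/d

Biomass mass balance (decay neglected): V·X = Y·Q·(S₀ − S)·θ_c, so V = 0.492 × 221 × (1110 − 24.7) × 21.1 / 2850 = 873.7 m³.
θ_c = V·X/(Q_w·X_r) when wasting from the recycle, so Q_w = V·X/(θ_c·X_r) = 873.7 × 2850 / (21.1 × 8240) = 14.32 m³/d.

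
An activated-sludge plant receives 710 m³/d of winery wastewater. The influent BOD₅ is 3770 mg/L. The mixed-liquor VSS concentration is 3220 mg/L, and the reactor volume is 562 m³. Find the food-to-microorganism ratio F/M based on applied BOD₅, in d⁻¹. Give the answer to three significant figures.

F/M = Q·S₀ / (V·X) = 710 × 3770 / (562.0 × 3220) = 1.479 g BOD₅·(g VSS·d)⁻¹.

F/M ≈ 1.48 d⁻¹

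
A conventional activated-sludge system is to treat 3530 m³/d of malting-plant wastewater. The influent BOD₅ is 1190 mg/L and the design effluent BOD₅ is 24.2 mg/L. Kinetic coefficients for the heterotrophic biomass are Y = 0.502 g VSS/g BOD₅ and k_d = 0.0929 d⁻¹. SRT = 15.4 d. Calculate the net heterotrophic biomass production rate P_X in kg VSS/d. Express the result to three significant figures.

P_X ≈ 850 kg VSS/d

Y_obs = Y / (1 + k_d θ_c) = 0.502 / (1 + 0.0929 × 15.4) = 0.502 / 2.431 = 0.2065.
Q·(S₀ − S) = 3530 × (1190 − 24.2) × 10⁻³ = 4115 kg/d removed.
P_X = Y_obs · Q(S₀ − S) = 0.2065 × 4115 = 849.9 kg VSS/d.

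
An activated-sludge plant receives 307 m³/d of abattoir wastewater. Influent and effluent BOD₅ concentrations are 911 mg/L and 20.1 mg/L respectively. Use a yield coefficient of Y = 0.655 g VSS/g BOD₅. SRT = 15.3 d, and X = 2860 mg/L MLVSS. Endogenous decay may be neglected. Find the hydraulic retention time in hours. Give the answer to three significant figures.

τ ≈ 74.9 h

With k_d = 0 the design equation reduces to V = Y Q (S₀−S) θ_c / X = 0.655 × 307 × (911 − 20.1) × 15.3 / 2860 = 958.4 m³.
HRT = V/Q = 958.4 m³ / 307 m³·d⁻¹ = 3.122 d × 24 = 74.92 h.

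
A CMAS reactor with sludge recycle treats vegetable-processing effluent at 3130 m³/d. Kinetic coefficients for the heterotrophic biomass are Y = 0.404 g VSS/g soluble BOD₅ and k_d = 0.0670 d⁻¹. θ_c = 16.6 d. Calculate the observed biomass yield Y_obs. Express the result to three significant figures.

Correct the yield for decay: Y_obs = Y/(1 + k_d θ_c) = 0.404 / (1 + 0.0670 × 16.6) = 0.404 / 2.112 = 0.1913.

Y_obs ≈ 0.191 g VSS/g soluble BOD₅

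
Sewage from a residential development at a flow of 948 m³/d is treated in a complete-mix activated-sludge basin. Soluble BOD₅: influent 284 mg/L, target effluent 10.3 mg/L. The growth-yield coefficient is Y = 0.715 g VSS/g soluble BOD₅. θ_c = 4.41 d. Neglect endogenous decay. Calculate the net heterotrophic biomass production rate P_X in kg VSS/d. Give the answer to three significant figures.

No decay correction is needed, so Y_obs = Y = 0.715.
Substrate removed = Q·(S₀ − S) = 948 m³/d × (284 − 10.3) g/m³ = 2.59×10^5 g/d = 259.5 kg/d.
So the net sludge growth is P_X = 0.7150 × 259.5 = 185.5 kg VSS/d.

P_X ≈ 186 kg VSS/d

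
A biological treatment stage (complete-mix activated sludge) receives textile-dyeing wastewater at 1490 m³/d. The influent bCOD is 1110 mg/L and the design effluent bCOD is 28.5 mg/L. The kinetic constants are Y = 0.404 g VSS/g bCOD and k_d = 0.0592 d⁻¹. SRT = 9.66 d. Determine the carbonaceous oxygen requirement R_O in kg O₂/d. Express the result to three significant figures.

Correct the yield for decay: Y_obs = Y/(1 + k_d θ_c) = 0.404 / (1 + 0.0592 × 9.66) = 0.404 / 1.572 = 0.2570.
Q·(S₀ − S) = 1490 × (1110 − 28.5) × 10⁻³ = 1611 kg/d removed.
Net sludge production P_X = 0.2570 × 1611 = 414.2 kg VSS/d.
R_O = Q·ΔS − 1.42 P_X = 1611 − 588.1 = 1023 kg O₂/d.

R_O ≈ 1020 kg O₂/d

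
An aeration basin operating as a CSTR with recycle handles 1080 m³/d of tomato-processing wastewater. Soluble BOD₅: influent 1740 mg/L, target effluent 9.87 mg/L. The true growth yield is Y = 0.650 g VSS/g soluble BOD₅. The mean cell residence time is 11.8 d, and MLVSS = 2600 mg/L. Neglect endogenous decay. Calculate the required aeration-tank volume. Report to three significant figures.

V ≈ 5510 m³

V·X = Y·Q·ΔS·θ_c gives V = 0.650 × 1080 × (1740 − 9.87) × 11.8 / 2600 = 5512 m³.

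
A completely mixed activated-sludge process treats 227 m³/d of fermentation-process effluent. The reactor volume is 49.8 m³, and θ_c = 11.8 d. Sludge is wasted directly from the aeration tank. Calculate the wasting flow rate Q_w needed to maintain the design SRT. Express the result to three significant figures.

For wasting at MLVSS concentration, Q_w = V/θ_c = 49.80/11.8 = 4.220 m³/d.

Q_w ≈ 4.22 m³/d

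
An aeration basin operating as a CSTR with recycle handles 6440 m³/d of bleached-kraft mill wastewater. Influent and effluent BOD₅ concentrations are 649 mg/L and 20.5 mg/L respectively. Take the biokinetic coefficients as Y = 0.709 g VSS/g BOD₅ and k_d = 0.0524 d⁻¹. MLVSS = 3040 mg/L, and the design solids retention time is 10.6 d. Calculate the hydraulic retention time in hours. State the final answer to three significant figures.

Rearranging the biomass balance for a CMAS with decay, V = Y·Q·ΔS·θ_c / [X·(1+k_d θ_c)] = 0.709 × 6440 × (649 − 20.5) × 10.6 / [3040 × (1 + 0.0524 × 10.6)] = 3.04×10^7 / 4729 = 6433 m³.
HRT = V/Q = 6433 m³ / 6440 m³·d⁻¹ = 0.9989 d × 24 = 23.97 h.

τ ≈ 24.0 h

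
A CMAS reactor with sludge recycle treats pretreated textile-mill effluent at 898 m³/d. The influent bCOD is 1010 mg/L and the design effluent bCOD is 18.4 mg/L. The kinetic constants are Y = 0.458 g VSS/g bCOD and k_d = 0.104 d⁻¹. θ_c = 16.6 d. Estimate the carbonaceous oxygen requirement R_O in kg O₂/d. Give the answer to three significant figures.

Y_obs = Y / (1 + k_d θ_c) = 0.458 / (1 + 0.104 × 16.6) = 0.458 / 2.726 = 0.1680.
Q·(S₀ − S) = 898 × (1010 − 18.4) × 10⁻³ = 890.5 kg/d removed.
P_X = Y_obs·Q·(S₀ − S) = 0.1680 × 890.5 = 149.6 kg VSS/d.
Carbonaceous O₂ demand = substrate oxidised − cell-mass equivalent = 890.5 − 1.42 × 149.6 = 678.0 kg O₂/d.

R_O ≈ 678 kg O₂/d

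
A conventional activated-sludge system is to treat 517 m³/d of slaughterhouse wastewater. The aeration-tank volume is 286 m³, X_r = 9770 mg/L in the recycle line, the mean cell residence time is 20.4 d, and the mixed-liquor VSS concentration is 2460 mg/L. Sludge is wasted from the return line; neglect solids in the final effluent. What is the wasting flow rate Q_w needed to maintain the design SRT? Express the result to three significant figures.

Wasting from the return line (neglecting effluent solids): Q_w = V·X / (θ_c·X_r) = 286.0 × 2460 / (20.4 × 9770) = 3.530 m³/d.

Q_w ≈ 3.53 m³/d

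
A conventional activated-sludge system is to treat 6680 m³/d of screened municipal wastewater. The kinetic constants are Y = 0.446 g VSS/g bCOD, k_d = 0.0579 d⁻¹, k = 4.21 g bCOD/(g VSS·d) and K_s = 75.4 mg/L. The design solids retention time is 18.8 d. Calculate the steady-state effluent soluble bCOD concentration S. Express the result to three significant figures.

S ≈ 4.74 mg/L

Effluent substrate depends only on kinetics and SRT: S = K_s(1 + k_d θ_c) / [θ_c(Yk − k_d) − 1] = 75.4 × (1 + 0.0579 × 18.8) / [18.8 × (0.446 × 4.21 − 0.0579) − 1] = 157.5 / 33.21 = 4.742 mg/L.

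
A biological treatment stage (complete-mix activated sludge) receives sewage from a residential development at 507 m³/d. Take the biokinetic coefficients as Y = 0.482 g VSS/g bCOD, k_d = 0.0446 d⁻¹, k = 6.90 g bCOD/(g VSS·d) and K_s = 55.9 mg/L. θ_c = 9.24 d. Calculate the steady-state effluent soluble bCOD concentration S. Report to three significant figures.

For a completely mixed reactor with recycle the Lawrence–McCarty relation gives S = K_s·(1 + k_d·θ_c) / [θ_c·(Y·k − k_d) − 1] = 55.9 × (1 + 0.0446 × 9.24) / [9.24 × (0.482 × 6.90 − 0.0446) − 1] = 78.94 / 29.32 = 2.692 mg/L.

S ≈ 2.69 mg/L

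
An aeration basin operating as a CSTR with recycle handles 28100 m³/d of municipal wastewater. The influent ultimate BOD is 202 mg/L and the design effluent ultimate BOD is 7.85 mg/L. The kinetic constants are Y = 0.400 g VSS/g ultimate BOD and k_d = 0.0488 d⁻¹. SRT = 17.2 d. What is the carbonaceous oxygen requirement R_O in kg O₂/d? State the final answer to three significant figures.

Y_obs = Y / (1 + k_d θ_c) = 0.400 / (1 + 0.0488 × 17.2) = 0.400 / 1.839 = 0.2175.
Mass of ultimate BOD removed per day: Q(S₀ − S) = 28100 × 194.2 g/m³ = 5456 kg/d.
Net sludge production P_X = 0.2175 × 5456 = 1186 kg VSS/d.
R_O = Q·ΔS − 1.42 P_X = 5456 − 1685 = 3771 kg O₂/d.

R_O ≈ 3770 kg O₂/d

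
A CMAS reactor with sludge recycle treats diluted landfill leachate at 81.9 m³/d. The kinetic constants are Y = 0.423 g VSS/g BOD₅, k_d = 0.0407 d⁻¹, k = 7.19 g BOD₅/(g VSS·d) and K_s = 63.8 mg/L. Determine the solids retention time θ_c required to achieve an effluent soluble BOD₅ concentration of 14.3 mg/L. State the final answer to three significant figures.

Specific growth rate at S = 14.3 mg/L: μ = YkS/(K_s+S) = 0.423·7.19·14.3/(63.8+14.3) = 0.5569 d⁻¹.
Then 1/θ_c = μ − k_d = 0.5569 − 0.0407 = 0.5162 d⁻¹, giving θ_c = 1.937 d.

θ_c ≈ 1.94 d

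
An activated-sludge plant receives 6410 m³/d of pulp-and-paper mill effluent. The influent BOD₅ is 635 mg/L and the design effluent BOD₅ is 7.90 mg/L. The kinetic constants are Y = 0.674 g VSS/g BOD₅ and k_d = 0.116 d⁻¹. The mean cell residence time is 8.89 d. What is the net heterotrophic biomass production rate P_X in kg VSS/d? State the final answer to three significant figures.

P_X ≈ 1330 kg VSS/d

Correct the yield for decay: Y_obs = Y/(1 + k_d θ_c) = 0.674 / (1 + 0.116 × 8.89) = 0.674 / 2.031 = 0.3318.
Mass of BOD₅ removed per day: Q(S₀ − S) = 6410 × 627.1 g/m³ = 4020 kg/d.
So the net sludge growth is P_X = 0.3318 × 4020 = 1334 kg VSS/d.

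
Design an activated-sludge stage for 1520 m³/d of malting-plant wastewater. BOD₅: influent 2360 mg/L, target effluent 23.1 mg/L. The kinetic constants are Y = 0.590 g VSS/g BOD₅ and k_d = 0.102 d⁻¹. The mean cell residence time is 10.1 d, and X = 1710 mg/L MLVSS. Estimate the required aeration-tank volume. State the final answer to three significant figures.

Rearranging the biomass balance for a CMAS with decay, V = Y·Q·ΔS·θ_c / [X·(1+k_d θ_c)] = 0.590 × 1520 × (2360 − 23.1) × 10.1 / [1710 × (1 + 0.102 × 10.1)] = 2.12×10^7 / 3472 = 6097 m³.

V ≈ 6100 m³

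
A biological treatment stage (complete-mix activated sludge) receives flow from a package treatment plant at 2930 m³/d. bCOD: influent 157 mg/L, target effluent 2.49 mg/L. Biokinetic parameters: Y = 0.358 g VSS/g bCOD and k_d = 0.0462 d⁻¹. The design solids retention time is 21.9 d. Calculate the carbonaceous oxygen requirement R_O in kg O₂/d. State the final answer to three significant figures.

Correct the yield for decay: Y_obs = Y/(1 + k_d θ_c) = 0.358 / (1 + 0.0462 × 21.9) = 0.358 / 2.012 = 0.1780.
Mass of bCOD removed per day: Q(S₀ − S) = 2930 × 154.5 g/m³ = 452.7 kg/d.
Biomass synthesised: P_X = Y_obs × 452.7 = 80.56 kg VSS/d.
R_O = Q·ΔS − 1.42 P_X = 452.7 − 114.4 = 338.3 kg O₂/d.

R_O ≈ 338 kg O₂/d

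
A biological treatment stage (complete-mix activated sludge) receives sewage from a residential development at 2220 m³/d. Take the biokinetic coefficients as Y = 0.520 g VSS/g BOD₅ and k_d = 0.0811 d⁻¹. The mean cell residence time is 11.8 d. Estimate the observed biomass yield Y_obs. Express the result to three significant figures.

The observed yield is Y_obs = Y/(1 + k_d·θ_c) = 0.520 / (1 + 0.0811 × 11.8) = 0.520 / 1.957 = 0.2657 g VSS per g BOD₅ removed.

Y_obs ≈ 0.266 g VSS/g BOD₅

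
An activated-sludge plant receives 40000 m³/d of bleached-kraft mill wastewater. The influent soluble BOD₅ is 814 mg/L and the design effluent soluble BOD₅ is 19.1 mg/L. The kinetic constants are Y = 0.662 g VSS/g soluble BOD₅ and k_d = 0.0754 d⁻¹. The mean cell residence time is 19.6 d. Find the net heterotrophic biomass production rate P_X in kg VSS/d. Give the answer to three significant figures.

Correct the yield for decay: Y_obs = Y/(1 + k_d θ_c) = 0.662 / (1 + 0.0754 × 19.6) = 0.662 / 2.478 = 0.2672.
Substrate removed = Q·(S₀ − S) = 40000 m³/d × (814 − 19.1) g/m³ = 3.18×10^7 g/d = 31796 kg/d.
So the net sludge growth is P_X = 0.2672 × 31796 = 8495 kg VSS/d.

P_X ≈ 8490 kg VSS/d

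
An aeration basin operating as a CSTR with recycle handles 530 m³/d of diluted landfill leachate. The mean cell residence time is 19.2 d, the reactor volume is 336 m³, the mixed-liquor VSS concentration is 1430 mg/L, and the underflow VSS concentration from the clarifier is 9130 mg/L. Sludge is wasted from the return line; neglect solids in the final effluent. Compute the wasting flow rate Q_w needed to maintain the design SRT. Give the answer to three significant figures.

Q_w ≈ 2.74 m³/d

Q_w = (V·X)/(θ_c X_r) = 336.0 × 1430 / (19.2 × 9130) = 2.741 m³/d.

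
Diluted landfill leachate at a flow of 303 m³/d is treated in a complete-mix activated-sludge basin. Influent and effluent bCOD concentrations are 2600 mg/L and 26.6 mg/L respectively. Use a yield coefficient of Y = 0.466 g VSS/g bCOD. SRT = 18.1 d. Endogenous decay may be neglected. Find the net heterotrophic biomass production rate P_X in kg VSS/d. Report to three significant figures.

No decay correction is needed, so Y_obs = Y = 0.466.
ΔS = 2600 − 26.6 = 2573 mg/L, so the substrate removal rate is 303 × 2573/1000 = 779.7 kg bCOD/d.
Net biomass production P_X = Y_obs × Q·(S₀ − S) = 0.4660 × 779.7 = 363.4 kg VSS/d.

P_X ≈ 363 kg VSS/d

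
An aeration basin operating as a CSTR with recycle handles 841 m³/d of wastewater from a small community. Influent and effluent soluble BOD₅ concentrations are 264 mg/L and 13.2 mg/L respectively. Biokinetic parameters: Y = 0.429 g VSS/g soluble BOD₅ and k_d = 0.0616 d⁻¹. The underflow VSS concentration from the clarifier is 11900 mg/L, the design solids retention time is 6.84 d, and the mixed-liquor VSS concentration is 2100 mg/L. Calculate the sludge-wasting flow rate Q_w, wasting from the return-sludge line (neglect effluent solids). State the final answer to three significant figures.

Q_w ≈ 5.35 m³/d

Rearranging the biomass balance for a CMAS with decay, V = Y·Q·ΔS·θ_c / [X·(1+k_d θ_c)] = 0.429 × 841 × (264 − 13.2) × 6.84 / [2100 × (1 + 0.0616 × 6.84)] = 6.19×10^5 / 2985 = 207.4 m³.
Q_w = (V·X)/(θ_c X_r) = 207.4 × 2100 / (6.84 × 11900) = 5.350 m³/d.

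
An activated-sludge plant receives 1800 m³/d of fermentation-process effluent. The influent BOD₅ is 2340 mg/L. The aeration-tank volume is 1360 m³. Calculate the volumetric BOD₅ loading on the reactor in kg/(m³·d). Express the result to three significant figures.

Volumetric loading L_v = Q·S₀ / V = 1800 × 2340 g/m³ / 1360 m³ = 3097 g/(m³·d) = 3.097 kg BOD₅/(m³·d).

L_v ≈ 3.10 kg BOD₅/(m³·d)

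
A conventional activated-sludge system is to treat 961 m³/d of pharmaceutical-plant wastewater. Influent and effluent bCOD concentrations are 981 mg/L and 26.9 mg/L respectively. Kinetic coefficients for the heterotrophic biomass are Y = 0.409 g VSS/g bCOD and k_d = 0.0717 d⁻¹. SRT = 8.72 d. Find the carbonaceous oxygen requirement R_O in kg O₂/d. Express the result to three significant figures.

R_O ≈ 589 kg O₂/d

Observed yield with endogenous decay: Y_obs = Y / (1 + k_d·θ_c) = 0.409 / (1 + 0.0717 × 8.72) = 0.409 / 1.625 = 0.2517 g VSS/g bCOD.
Q·(S₀ − S) = 961 × (981 − 26.9) × 10⁻³ = 916.9 kg/d removed.
Biomass synthesised: P_X = Y_obs × 916.9 = 230.7 kg VSS/d.
Carbonaceous O₂ demand = substrate oxidised − cell-mass equivalent = 916.9 − 1.42 × 230.7 = 589.2 kg O₂/d.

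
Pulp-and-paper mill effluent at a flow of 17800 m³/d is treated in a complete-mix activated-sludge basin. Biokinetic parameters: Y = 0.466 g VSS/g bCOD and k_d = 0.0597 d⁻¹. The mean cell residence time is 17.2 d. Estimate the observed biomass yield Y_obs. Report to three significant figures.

Y_obs ≈ 0.230 g VSS/g bCOD

Y_obs = Y / (1 + k_d θ_c) = 0.466 / (1 + 0.0597 × 17.2) = 0.466 / 2.027 = 0.2299.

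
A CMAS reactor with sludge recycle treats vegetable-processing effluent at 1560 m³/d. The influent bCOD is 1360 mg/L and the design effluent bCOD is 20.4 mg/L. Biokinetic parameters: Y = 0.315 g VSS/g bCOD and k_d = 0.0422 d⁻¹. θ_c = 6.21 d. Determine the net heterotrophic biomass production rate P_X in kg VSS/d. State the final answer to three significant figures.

P_X ≈ 522 kg VSS/d

The observed yield is Y_obs = Y/(1 + k_d·θ_c) = 0.315 / (1 + 0.0422 × 6.21) = 0.315 / 1.262 = 0.2496 g VSS per g bCOD removed.
Mass of bCOD removed per day: Q(S₀ − S) = 1560 × 1340 g/m³ = 2090 kg/d.
P_X = Y_obs · Q(S₀ − S) = 0.2496 × 2090 = 521.6 kg VSS/d.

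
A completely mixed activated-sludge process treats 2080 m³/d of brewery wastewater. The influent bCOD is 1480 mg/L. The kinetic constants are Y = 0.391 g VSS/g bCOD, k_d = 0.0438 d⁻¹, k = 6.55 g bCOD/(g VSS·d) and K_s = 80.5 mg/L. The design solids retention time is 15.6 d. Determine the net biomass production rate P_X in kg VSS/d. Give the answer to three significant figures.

Effluent substrate depends only on kinetics and SRT: S = K_s(1 + k_d θ_c) / [θ_c(Yk − k_d) − 1] = 80.5 × (1 + 0.0438 × 15.6) / [15.6 × (0.391 × 6.55 − 0.0438) − 1] = 135.5 / 38.27 = 3.541 mg/L.
The observed yield is Y_obs = Y/(1 + k_d·θ_c) = 0.391 / (1 + 0.0438 × 15.6) = 0.391 / 1.683 = 0.2323 g VSS per g bCOD removed.
Substrate removed = Q·(S₀ − S) = 2080 m³/d × (1480 − 3.54) g/m³ = 3.07×10^6 g/d = 3071 kg/d.
So the net sludge growth is P_X = 0.2323 × 3071 = 713.4 kg VSS/d.

P_X ≈ 713 kg VSS/d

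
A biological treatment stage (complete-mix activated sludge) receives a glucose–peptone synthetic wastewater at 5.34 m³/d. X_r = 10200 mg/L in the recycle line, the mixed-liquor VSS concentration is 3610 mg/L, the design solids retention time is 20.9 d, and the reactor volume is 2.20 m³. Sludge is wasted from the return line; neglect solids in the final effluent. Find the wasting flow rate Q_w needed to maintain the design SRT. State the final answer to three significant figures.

Q_w ≈ 0.0373 m³/d

θ_c = V·X/(Q_w·X_r) when wasting from the recycle, so Q_w = V·X/(θ_c·X_r) = 2.200 × 3610 / (20.9 × 10200) = 0.03725 m³/d.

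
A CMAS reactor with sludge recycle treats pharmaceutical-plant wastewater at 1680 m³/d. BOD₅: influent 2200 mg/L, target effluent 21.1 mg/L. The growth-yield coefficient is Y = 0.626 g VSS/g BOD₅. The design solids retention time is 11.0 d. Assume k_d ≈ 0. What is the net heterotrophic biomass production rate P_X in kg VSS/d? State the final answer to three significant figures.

P_X ≈ 2290 kg VSS/d

With endogenous decay neglected, the observed yield equals the true yield: Y_obs = Y = 0.626 g VSS/g BOD₅.
ΔS = 2200 − 21.1 = 2179 mg/L, so the substrate removal rate is 1680 × 2179/1000 = 3661 kg BOD₅/d.
Net biomass production P_X = Y_obs × Q·(S₀ − S) = 0.6260 × 3661 = 2292 kg VSS/d.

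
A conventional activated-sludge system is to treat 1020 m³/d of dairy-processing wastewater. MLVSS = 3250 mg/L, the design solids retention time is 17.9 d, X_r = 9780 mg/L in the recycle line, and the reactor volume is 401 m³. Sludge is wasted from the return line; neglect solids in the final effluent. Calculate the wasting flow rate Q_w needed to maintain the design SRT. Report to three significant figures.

θ_c = V·X/(Q_w·X_r) when wasting from the recycle, so Q_w = V·X/(θ_c·X_r) = 401.0 × 3250 / (17.9 × 9780) = 7.445 m³/d.

Q_w ≈ 7.44 m³/d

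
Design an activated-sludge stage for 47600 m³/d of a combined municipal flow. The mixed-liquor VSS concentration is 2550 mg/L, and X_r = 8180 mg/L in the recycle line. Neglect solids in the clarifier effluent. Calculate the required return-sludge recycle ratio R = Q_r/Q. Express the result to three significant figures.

R = Q_r/Q = X/(X_r − X) = 2550 / (8180 − 2550) = 0.4529.

R ≈ 0.453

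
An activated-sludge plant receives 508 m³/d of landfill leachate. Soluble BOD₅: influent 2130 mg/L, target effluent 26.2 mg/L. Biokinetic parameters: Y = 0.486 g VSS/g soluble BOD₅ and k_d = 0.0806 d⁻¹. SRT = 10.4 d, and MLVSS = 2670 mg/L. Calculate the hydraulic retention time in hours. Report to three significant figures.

τ ≈ 52.0 h

From the SRT design equation V = Y Q (S₀−S) θ_c / [X (1 + k_d θ_c)] = 0.486 × 508 × (2130 − 26.2) × 10.4 / [2670 × (1 + 0.0806 × 10.4)] = 5.4×10^6 / 4908 = 1101 m³.
τ = V/Q = 1101/508 = 2.167 d, or 52.00 h.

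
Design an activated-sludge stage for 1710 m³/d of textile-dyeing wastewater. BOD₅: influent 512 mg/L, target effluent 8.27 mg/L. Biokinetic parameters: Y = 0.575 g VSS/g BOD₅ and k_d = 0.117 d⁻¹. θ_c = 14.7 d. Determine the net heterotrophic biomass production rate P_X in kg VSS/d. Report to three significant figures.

P_X ≈ 182 kg VSS/d

Correct the yield for decay: Y_obs = Y/(1 + k_d θ_c) = 0.575 / (1 + 0.117 × 14.7) = 0.575 / 2.720 = 0.2114.
Substrate removed = Q·(S₀ − S) = 1710 m³/d × (512 − 8.27) g/m³ = 8.61×10^5 g/d = 861.4 kg/d.
Biomass produced: P_X = Y_obs·Q·ΔS = 0.2114 × 861.4 ≈ 182.1 kg VSS/d.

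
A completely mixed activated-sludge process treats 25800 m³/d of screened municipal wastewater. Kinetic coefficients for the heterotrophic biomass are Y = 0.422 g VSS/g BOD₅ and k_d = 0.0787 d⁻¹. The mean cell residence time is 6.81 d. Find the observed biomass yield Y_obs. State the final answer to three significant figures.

Y_obs ≈ 0.275 g VSS/g BOD₅

The observed yield is Y_obs = Y/(1 + k_d·θ_c) = 0.422 / (1 + 0.0787 × 6.81) = 0.422 / 1.536 = 0.2747 g VSS per g BOD₅ removed.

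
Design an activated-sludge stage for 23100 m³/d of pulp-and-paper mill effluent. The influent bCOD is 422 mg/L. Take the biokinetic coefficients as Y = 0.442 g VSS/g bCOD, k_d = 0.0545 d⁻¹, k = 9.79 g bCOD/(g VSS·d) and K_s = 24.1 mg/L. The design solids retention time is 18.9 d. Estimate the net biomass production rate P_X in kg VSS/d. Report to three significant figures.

P_X ≈ 2120 kg VSS/d

For a completely mixed reactor with recycle the Lawrence–McCarty relation gives S = K_s·(1 + k_d·θ_c) / [θ_c·(Y·k − k_d) − 1] = 24.1 × (1 + 0.0545 × 18.9) / [18.9 × (0.442 × 9.79 − 0.0545) − 1] = 48.92 / 79.75 = 0.6134 mg/L.
Observed yield with endogenous decay: Y_obs = Y / (1 + k_d·θ_c) = 0.442 / (1 + 0.0545 × 18.9) = 0.442 / 2.030 = 0.2177 g VSS/g bCOD.
ΔS = 422 − 0.613 = 421.4 mg/L, so the substrate removal rate is 23100 × 421.4/1000 = 9734 kg bCOD/d.
So the net sludge growth is P_X = 0.2177 × 9734 = 2119 kg VSS/d.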